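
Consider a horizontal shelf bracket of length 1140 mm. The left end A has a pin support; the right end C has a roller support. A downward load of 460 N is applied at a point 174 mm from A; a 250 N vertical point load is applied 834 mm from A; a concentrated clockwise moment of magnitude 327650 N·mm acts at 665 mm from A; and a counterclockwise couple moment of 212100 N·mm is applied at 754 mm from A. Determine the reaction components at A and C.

Taking moments about A: C_y·1140 − 460·174 − 250·834 − 327650 + 212100 = 0 → C_y = 404090/1140 = 354.465 ≈ 354.5 N.
ΣF_y = 0: A_y + 354.465 − 460 − 250 = 0 → A_y = 355.5 N.
ΣF_x = 0: no horizontal applied forces, so A_x = 0.

A_x = 0, A_y = 355.5 N, C_y = 354.5 N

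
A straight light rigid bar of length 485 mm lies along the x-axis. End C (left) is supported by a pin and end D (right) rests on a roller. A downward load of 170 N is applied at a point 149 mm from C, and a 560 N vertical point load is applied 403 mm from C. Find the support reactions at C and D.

C_x = 0, C_y = 212.5 N, D_y = 517.5 N

ΣM about C: D_y·485 − 170·149 − 560·403 = 0 → D_y = 251010/485 = 517.546 ≈ 517.5 N.
ΣF_y = 0: C_y + 517.546 − 170 − 560 = 0 → C_y = 212.5 N.
ΣF_x = 0: no horizontal applied forces, so C_x = 0.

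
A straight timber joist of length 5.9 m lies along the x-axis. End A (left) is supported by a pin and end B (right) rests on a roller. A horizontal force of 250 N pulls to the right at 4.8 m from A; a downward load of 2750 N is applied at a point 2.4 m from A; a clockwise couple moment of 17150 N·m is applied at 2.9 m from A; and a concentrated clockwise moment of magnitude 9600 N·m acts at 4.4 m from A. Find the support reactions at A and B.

Taking moments about A: B_y·5.9 − 2750·2.4 − 17150 − 9600 = 0 → B_y = 33350/5.9 = 5652.54 ≈ 5653 N.
ΣF_y = 0: A_y + 5652.54 − 2750 = 0 → A_y = -2903 N.
ΣF_x = 0: A_x + 250 = 0 → A_x = -250.0 N.

A_x = -250.0 N, A_y = -2903 N, B_y = 5653 N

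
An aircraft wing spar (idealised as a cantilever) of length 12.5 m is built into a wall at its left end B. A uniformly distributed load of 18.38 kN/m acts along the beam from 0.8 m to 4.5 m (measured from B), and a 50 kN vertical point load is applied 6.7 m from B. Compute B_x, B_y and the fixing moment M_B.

B_x = 0, B_y = 118.0 kN, M_B = 515.2 kN·m

Resultant of the distributed load: 18.38 × 3.7 = 68.006 kN at 2.65 m from B.
ΣF_x = 0: B_x = 0.
ΣF_y = 0: B_y − 18.38·3.7 − 50 = 0 → B_y = 118.0 kN.
ΣM about B: M_B − (18.38·3.7)·2.65 − 50·6.7 = 0 → M_B = 515.2 kN·m.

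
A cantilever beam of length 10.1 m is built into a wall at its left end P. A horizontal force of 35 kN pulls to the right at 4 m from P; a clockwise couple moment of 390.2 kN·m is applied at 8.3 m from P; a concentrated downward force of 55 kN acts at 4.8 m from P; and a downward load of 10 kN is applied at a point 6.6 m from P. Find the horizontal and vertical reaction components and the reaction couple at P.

ΣF_x = 0: P_x + 35 = 0 → P_x = -35.00 kN.
ΣF_y = 0: P_y − 55 − 10 = 0 → P_y = 65.00 kN.
ΣM about P: M_P − 390.2 − 55·4.8 − 10·6.6 = 0 → M_P = 720.2 kN·m.

P_x = -35.00 kN, P_y = 65.00 kN, M_P = 720.2 kN·m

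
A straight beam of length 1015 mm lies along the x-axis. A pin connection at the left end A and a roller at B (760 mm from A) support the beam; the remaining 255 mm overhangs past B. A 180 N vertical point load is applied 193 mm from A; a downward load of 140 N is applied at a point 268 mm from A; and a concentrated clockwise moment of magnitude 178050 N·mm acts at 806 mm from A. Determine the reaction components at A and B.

Moments about A: B_y·760 − 180·193 − 140·268 − 178050 = 0 → B_y = 250310/760 = 329.355 ≈ 329.4 N.
ΣF_y = 0: A_y + 329.355 − 180 − 140 = 0 → A_y = -9.355 N.
ΣF_x = 0: no horizontal applied forces, so A_x = 0.

A_x = 0, A_y = -9.355 N, B_y = 329.4 N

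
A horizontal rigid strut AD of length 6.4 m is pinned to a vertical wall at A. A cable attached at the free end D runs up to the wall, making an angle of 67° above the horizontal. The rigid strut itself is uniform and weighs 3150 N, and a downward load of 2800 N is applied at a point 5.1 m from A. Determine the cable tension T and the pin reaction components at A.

ΣM about A: T·sin67°·6.4 − 3150·3.2 − 2800·5.1 = 0 → T = 24360/(6.4·0.920505) = 4134.96 ≈ 4135 N.
ΣF_x = 0: A_x − T·cos67° = 0 → A_x = 4134.96 × 0.390731 = 1616 N.
ΣF_y = 0: A_y + T·sin67° − 3150 − 2800 = 0 → A_y = 5950 − 4134.96 × 0.920505 = 2144 N.

T = 4135 N, A_x = 1616 N, A_y = 2144 N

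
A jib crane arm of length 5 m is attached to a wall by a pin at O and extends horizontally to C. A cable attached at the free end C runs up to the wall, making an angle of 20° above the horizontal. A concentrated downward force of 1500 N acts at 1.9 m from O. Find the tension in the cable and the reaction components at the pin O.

ΣM about O: T·sin20°·5 − 1500·1.9 = 0 → T = 2850/(5·0.34202) = 1666.57 ≈ 1667 N.
ΣF_x = 0: O_x − T·cos20° = 0 → O_x = 1666.57 × 0.939693 = 1566 N.
ΣF_y = 0: O_y + T·sin20° − 1500 = 0 → O_y = 1500 − 1666.57 × 0.34202 = 930.0 N.

T = 1667 N, O_x = 1566 N, O_y = 930.0 N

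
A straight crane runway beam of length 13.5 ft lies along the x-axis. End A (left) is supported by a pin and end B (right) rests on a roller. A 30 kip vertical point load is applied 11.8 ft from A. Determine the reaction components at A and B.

Moments about A: B_y·13.5 − 30·11.8 = 0 → B_y = 354/13.5 = 26.2222 ≈ 26.22 kip.
ΣF_y = 0: A_y + 26.2222 − 30 = 0 → A_y = 3.778 kip.
ΣF_x = 0: no horizontal applied forces, so A_x = 0.

A_x = 0, A_y = 3.778 kip, B_y = 26.22 kip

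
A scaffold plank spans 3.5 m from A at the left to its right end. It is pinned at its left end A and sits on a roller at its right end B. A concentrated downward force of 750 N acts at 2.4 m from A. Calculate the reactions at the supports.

Taking moments about A: B_y·3.5 − 750·2.4 = 0 → B_y = 1800/3.5 = 514.286 ≈ 514.3 N.
ΣF_y = 0: A_y + 514.286 − 750 = 0 → A_y = 235.7 N.
ΣF_x = 0: no horizontal applied forces, so A_x = 0.

A_x = 0, A_y = 235.7 N, B_y = 514.3 N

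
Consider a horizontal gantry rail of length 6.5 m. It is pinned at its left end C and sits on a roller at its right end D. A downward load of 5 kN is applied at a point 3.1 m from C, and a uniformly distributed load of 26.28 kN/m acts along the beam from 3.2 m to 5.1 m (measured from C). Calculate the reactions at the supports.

Resultant of the distributed load: 26.28 × 1.9 = 49.932 kN at 4.15 m from C.
Moments about C: D_y·6.5 − 5·3.1 − (26.28·1.9)·4.15 = 0 → D_y = 222.7178/6.5 = 34.2643 ≈ 34.26 kN.
ΣF_y = 0: C_y + 34.2643 − 5 − 26.28·1.9 = 0 → C_y = 20.67 kN.
ΣF_x = 0: no horizontal applied forces, so C_x = 0.

C_x = 0, C_y = 20.67 kN, D_y = 34.26 kN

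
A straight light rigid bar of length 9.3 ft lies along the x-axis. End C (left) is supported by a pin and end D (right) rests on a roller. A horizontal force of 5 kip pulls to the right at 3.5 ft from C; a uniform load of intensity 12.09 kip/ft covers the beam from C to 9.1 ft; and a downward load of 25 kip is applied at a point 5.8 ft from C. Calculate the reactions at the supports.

Resultant of the distributed load: 12.09 × 9.1 = 110.019 kip at 4.55 ft from C.
Taking moments about C: D_y·9.3 − (12.09·9.1)·4.55 − 25·5.8 = 0 → D_y = 645.58645/9.3 = 69.4179 ≈ 69.42 kip.
ΣF_y = 0: C_y + 69.4179 − 12.09·9.1 − 25 = 0 → C_y = 65.60 kip.
ΣF_x = 0: C_x + 5 = 0 → C_x = -5.000 kip.

C_x = -5.000 kip, C_y = 65.60 kip, D_y = 69.42 kip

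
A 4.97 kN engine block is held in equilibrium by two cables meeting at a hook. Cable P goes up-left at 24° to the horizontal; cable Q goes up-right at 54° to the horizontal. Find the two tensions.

ΣF_x = 0: −T_P·cos24° + T_Q·cos54° = 0 → T_Q = 1.55422·T_P.
ΣF_y = 0: T_P·sin24° + T_Q·sin54° = 4.97.
Substitute: T_P·(0.406737 + 1.55422·0.809017) = 4.97 → T_P = 2.98655 ≈ 2.987 kN.
Then T_Q = 1.55422 × 2.98655 = 4.642 kN.

T_P = 2.987 kN, T_Q = 4.642 kN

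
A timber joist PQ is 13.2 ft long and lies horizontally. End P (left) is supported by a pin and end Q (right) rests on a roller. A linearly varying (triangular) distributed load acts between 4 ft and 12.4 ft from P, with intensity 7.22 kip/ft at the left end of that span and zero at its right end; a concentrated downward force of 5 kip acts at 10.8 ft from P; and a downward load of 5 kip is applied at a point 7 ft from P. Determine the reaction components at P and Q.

Resultant of the triangular load: ½ × 7.22 × 8.4 = 30.324 kip, acting at 6.8 ft from P (one-third of the span from the peak).
Moments about P: Q_y·13.2 − (½·7.22·8.4)·6.8 − 5·10.8 − 5·7 = 0 → Q_y = 295.2032/13.2 = 22.3639 ≈ 22.36 kip.
ΣF_y = 0: P_y + 22.3639 − ½·7.22·8.4 − 5 − 5 = 0 → P_y = 17.96 kip.
ΣF_x = 0: no horizontal applied forces, so P_x = 0.

P_x = 0, P_y = 17.96 kip, Q_y = 22.36 kip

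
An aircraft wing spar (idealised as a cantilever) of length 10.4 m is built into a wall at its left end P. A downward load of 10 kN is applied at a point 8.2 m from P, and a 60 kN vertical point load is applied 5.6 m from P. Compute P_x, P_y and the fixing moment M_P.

ΣF_x = 0: P_x = 0.
ΣF_y = 0: P_y − 10 − 60 = 0 → P_y = 70.00 kN.
ΣM about P: M_P − 10·8.2 − 60·5.6 = 0 → M_P = 418.0 kN·m.

P_x = 0, P_y = 70.00 kN, M_P = 418.0 kN·m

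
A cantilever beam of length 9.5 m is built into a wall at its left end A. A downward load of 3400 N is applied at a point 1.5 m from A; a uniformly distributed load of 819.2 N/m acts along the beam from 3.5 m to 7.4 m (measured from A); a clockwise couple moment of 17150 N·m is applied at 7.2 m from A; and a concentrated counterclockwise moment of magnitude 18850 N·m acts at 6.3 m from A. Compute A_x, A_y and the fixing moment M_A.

A_x = 0, A_y = 6595 N, M_A = 20810 N·m

Resultant of the distributed load: 819.2 × 3.9 = 3194.88 N at 5.45 m from A.
ΣF_x = 0: A_x = 0.
ΣF_y = 0: A_y − 3400 − 819.2·3.9 = 0 → A_y = 6595 N.
ΣM about A: M_A − 3400·1.5 − (819.2·3.9)·5.45 − 17150 + 18850 = 0 → M_A = 20810 N·m.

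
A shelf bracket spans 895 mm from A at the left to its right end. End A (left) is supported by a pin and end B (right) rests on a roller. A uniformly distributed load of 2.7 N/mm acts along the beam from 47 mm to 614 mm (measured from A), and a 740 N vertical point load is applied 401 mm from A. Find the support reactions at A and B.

Resultant of the distributed load: 2.7 × 567 = 1530.9 N at 330.5 mm from A.
Moments about A: B_y·895 − (2.7·567)·330.5 − 740·401 = 0 → B_y = 802702.45/895 = 896.874 ≈ 896.9 N.
ΣF_y = 0: A_y + 896.874 − 2.7·567 − 740 = 0 → A_y = 1374 N.
ΣF_x = 0: no horizontal applied forces, so A_x = 0.

A_x = 0, A_y = 1374 N, B_y = 896.9 N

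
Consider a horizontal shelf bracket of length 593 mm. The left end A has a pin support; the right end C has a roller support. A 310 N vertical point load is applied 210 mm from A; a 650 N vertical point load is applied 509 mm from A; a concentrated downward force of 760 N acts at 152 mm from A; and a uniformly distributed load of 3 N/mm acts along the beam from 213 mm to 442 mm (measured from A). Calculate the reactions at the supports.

A_x = 0, A_y = 1165 N, C_y = 1242 N

Resultant of the distributed load: 3 × 229 = 687 N at 327.5 mm from A.
Taking moments about A: C_y·593 − 310·210 − 650·509 − 760·152 − (3·229)·327.5 = 0 → C_y = 736462.5/593 = 1241.93 ≈ 1242 N.
ΣF_y = 0: A_y + 1241.93 − 310 − 650 − 760 − 3·229 = 0 → A_y = 1165 N.
ΣF_x = 0: no horizontal applied forces, so A_x = 0.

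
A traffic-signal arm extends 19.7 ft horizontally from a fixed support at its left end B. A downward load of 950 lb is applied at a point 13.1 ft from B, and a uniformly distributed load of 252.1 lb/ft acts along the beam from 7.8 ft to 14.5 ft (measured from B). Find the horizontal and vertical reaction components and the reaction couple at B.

B_x = 0, B_y = 2639 lb, M_B = 31280 lb·ft

Resultant of the distributed load: 252.1 × 6.7 = 1689.07 lb at 11.15 ft from B.
ΣF_x = 0: B_x = 0.
ΣF_y = 0: B_y − 950 − 252.1·6.7 = 0 → B_y = 2639 lb.
ΣM about B: M_B − 950·13.1 − (252.1·6.7)·11.15 = 0 → M_B = 31280 lb·ft.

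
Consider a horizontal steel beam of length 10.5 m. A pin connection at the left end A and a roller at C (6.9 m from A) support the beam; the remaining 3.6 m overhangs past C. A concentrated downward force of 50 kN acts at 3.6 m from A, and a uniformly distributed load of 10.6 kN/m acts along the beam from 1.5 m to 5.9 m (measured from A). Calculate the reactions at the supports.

Resultant of the distributed load: 10.6 × 4.4 = 46.64 kN at 3.7 m from A.
Moments about A: C_y·6.9 − 50·3.6 − (10.6·4.4)·3.7 = 0 → C_y = 352.568/6.9 = 51.0968 ≈ 51.10 kN.
ΣF_y = 0: A_y + 51.0968 − 50 − 10.6·4.4 = 0 → A_y = 45.54 kN.
ΣF_x = 0: no horizontal applied forces, so A_x = 0.

A_x = 0, A_y = 45.54 kN, C_y = 51.10 kN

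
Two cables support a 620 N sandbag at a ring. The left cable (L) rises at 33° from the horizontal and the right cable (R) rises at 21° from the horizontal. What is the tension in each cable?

ΣF_x = 0: −T_L·cos33° + T_R·cos21° = 0 → T_R = 0.898338·T_L.
ΣF_y = 0: T_L·sin33° + T_R·sin21° = 620.
Substitute: T_L·(0.544639 + 0.898338·0.358368) = 620 → T_L = 715.461 ≈ 715.5 N.
Then T_R = 0.898338 × 715.461 = 642.7 N.

T_L = 715.5 N, T_R = 642.7 N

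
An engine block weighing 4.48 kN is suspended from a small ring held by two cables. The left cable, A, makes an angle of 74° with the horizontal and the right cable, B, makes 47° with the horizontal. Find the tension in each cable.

T_A = 3.564 kN, T_B = 1.441 kN

ΣF_x = 0: −T_A·cos74° + T_B·cos47° = 0 → T_B = 0.404161·T_A.
ΣF_y = 0: T_A·sin74° + T_B·sin47° = 4.48.
Substitute: T_A·(0.961262 + 0.404161·0.731354) = 4.48 → T_A = 3.56448 ≈ 3.564 kN.
Then T_B = 0.404161 × 3.56448 = 1.441 kN.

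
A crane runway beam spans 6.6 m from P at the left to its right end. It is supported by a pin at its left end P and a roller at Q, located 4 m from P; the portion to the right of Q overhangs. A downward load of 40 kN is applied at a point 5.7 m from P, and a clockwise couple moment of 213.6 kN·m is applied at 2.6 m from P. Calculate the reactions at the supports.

P_x = 0, P_y = -70.40 kN, Q_y = 110.4 kN

Taking moments about P: Q_y·4 − 40·5.7 − 213.6 = 0 → Q_y = 441.6/4 = 110.4 kN.
ΣF_y = 0: P_y + 110.4 − 40 = 0 → P_y = -70.40 kN.
ΣF_x = 0: no horizontal applied forces, so P_x = 0.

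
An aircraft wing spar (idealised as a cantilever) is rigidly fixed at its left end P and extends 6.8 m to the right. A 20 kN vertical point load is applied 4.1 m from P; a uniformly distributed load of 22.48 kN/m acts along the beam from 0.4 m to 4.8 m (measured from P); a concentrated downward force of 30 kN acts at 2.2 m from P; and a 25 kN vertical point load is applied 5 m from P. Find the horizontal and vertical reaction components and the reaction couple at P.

P_x = 0, P_y = 173.9 kN, M_P = 530.2 kN·m

Resultant of the distributed load: 22.48 × 4.4 = 98.912 kN at 2.6 m from P.
ΣF_x = 0: P_x = 0.
ΣF_y = 0: P_y − 20 − 22.48·4.4 − 30 − 25 = 0 → P_y = 173.9 kN.
ΣM about P: M_P − 20·4.1 − (22.48·4.4)·2.6 − 30·2.2 − 25·5 = 0 → M_P = 530.2 kN·m.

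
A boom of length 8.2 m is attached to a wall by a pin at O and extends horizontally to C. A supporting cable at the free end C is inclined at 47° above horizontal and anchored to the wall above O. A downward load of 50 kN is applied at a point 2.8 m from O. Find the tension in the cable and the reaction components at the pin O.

T = 23.34 kN, O_x = 15.92 kN, O_y = 32.93 kN

ΣM about O: T·sin47°·8.2 − 50·2.8 = 0 → T = 140/(8.2·0.731354) = 23.3446 ≈ 23.34 kN.
ΣF_x = 0: O_x − T·cos47° = 0 → O_x = 23.3446 × 0.681998 = 15.92 kN.
ΣF_y = 0: O_y + T·sin47° − 50 = 0 → O_y = 50 − 23.3446 × 0.731354 = 32.93 kN.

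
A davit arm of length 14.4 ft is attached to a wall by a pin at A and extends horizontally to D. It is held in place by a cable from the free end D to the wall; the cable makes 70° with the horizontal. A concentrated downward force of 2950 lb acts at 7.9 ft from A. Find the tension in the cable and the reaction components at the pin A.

ΣM about A: T·sin70°·14.4 − 2950·7.9 = 0 → T = 23305/(14.4·0.939693) = 1722.27 ≈ 1722 lb.
ΣF_x = 0: A_x − T·cos70° = 0 → A_x = 1722.27 × 0.34202 = 589.1 lb.
ΣF_y = 0: A_y + T·sin70° − 2950 = 0 → A_y = 2950 − 1722.27 × 0.939693 = 1332 lb.

T = 1722 lb, A_x = 589.1 lb, A_y = 1332 lb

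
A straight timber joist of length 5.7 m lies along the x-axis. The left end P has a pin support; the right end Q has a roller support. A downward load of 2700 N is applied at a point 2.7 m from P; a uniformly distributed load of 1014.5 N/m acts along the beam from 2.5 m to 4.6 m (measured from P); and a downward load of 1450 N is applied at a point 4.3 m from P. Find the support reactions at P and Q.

P_x = 0, P_y = 2581 N, Q_y = 3700 N

Resultant of the distributed load: 1014.5 × 2.1 = 2130.45 N at 3.55 m from P.
ΣM about P: Q_y·5.7 − 2700·2.7 − (1014.5·2.1)·3.55 − 1450·4.3 = 0 → Q_y = 21088.0975/5.7 = 3699.67 ≈ 3700 N.
ΣF_y = 0: P_y + 3699.67 − 2700 − 1014.5·2.1 − 1450 = 0 → P_y = 2581 N.
ΣF_x = 0: no horizontal applied forces, so P_x = 0.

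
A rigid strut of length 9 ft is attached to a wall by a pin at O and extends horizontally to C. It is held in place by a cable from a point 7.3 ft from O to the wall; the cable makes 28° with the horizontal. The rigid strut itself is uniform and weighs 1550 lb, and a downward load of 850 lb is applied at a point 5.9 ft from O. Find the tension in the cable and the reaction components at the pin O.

T = 3499 lb, O_x = 3089 lb, O_y = 757.5 lb

ΣM about O: T·sin28°·7.3 − 1550·4.5 − 850·5.9 = 0 → T = 11990/(7.3·0.469472) = 3498.54 ≈ 3499 lb.
ΣF_x = 0: O_x − T·cos28° = 0 → O_x = 3498.54 × 0.882948 = 3089 lb.
ΣF_y = 0: O_y + T·sin28° − 1550 − 850 = 0 → O_y = 2400 − 3498.54 × 0.469472 = 757.5 lb.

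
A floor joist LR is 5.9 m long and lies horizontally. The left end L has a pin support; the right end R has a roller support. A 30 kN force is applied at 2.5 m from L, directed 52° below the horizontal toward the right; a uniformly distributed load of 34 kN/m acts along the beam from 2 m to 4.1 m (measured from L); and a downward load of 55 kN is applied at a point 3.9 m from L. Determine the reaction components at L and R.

Resultant of the distributed load: 34 × 2.1 = 71.4 kN at 3.05 m from L.
Taking moments about L: R_y·5.9 − 30·sin52°·2.5 − (34·2.1)·3.05 − 55·3.9 = 0 → R_y = 491.371/5.9 = 83.2832 ≈ 83.28 kN.
ΣF_y = 0: L_y + 83.2832 − 30·sin52° − 34·2.1 − 55 = 0 → L_y = 66.76 kN.
ΣF_x = 0: L_x + 30·cos52° = 0 → L_x = -18.47 kN.

L_x = -18.47 kN, L_y = 66.76 kN, R_y = 83.28 kN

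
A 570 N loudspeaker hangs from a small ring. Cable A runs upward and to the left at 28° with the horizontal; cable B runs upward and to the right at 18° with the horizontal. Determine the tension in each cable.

T_A = 753.6 N, T_B = 699.6 N

ΣF_x = 0: −T_A·cos28° + T_B·cos18° = 0 → T_B = 0.928386·T_A.
ΣF_y = 0: T_A·sin28° + T_B·sin18° = 570.
Substitute: T_A·(0.469472 + 0.928386·0.309017) = 570 → T_A = 753.61 ≈ 753.6 N.
Then T_B = 0.928386 × 753.61 = 699.6 N.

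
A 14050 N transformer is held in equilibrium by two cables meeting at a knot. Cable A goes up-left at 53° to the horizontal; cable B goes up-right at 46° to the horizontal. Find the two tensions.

T_A = 9882 N, T_B = 8561 N

ΣF_x = 0: −T_A·cos53° + T_B·cos46° = 0 → T_B = 0.866347·T_A.
ΣF_y = 0: T_A·sin53° + T_B·sin46° = 14050.
Substitute: T_A·(0.798636 + 0.866347·0.71934) = 14050 → T_A = 9881.6 ≈ 9882 N.
Then T_B = 0.866347 × 9881.6 = 8561 N.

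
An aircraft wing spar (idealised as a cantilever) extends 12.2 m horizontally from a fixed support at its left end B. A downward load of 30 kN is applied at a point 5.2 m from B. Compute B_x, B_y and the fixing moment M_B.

B_x = 0, B_y = 30.00 kN, M_B = 156.0 kN·m

ΣF_x = 0: B_x = 0.
ΣF_y = 0: B_y − 30 = 0 → B_y = 30.00 kN.
ΣM about B: M_B − 30·5.2 = 0 → M_B = 156.0 kN·m.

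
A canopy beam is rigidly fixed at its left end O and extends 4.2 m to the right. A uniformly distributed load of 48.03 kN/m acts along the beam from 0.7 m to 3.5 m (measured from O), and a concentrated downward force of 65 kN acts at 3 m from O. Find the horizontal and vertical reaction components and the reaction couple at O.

O_x = 0, O_y = 199.5 kN, M_O = 477.4 kN·m

Resultant of the distributed load: 48.03 × 2.8 = 134.484 kN at 2.1 m from O.
ΣF_x = 0: O_x = 0.
ΣF_y = 0: O_y − 48.03·2.8 − 65 = 0 → O_y = 199.5 kN.
ΣM about O: M_O − (48.03·2.8)·2.1 − 65·3 = 0 → M_O = 477.4 kN·m.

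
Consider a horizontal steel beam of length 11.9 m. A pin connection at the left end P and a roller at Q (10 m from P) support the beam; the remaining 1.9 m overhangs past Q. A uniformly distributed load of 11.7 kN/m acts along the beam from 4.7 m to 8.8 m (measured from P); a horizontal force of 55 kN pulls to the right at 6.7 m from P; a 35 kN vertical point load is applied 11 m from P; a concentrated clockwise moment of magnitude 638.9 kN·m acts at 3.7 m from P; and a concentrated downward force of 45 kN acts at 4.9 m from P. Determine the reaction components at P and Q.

Resultant of the distributed load: 11.7 × 4.1 = 47.97 kN at 6.75 m from P.
ΣM about P: Q_y·10 − (11.7·4.1)·6.75 − 35·11 − 638.9 − 45·4.9 = 0 → Q_y = 1568.1975/10 = 156.82 ≈ 156.8 kN.
ΣF_y = 0: P_y + 156.82 − 11.7·4.1 − 35 − 45 = 0 → P_y = -28.85 kN.
ΣF_x = 0: P_x + 55 = 0 → P_x = -55.00 kN.

P_x = -55.00 kN, P_y = -28.85 kN, Q_y = 156.8 kN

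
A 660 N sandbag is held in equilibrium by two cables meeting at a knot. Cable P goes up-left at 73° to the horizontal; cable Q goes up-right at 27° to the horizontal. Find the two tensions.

ΣF_x = 0: −T_P·cos73° + T_Q·cos27° = 0 → T_Q = 0.328136·T_P.
ΣF_y = 0: T_P·sin73° + T_Q·sin27° = 660.
Substitute: T_P·(0.956305 + 0.328136·0.45399) = 660 → T_P = 597.136 ≈ 597.1 N.
Then T_Q = 0.328136 × 597.136 = 195.9 N.

T_P = 597.1 N, T_Q = 195.9 N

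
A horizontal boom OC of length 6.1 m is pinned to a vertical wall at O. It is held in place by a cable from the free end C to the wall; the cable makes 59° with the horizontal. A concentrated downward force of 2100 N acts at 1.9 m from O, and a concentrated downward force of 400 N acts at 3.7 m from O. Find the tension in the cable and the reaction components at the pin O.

T = 1046 N, O_x = 538.8 N, O_y = 1603 N

ΣM about O: T·sin59°·6.1 − 2100·1.9 − 400·3.7 = 0 → T = 5470/(6.1·0.857167) = 1046.15 ≈ 1046 N.
ΣF_x = 0: O_x − T·cos59° = 0 → O_x = 1046.15 × 0.515038 = 538.8 N.
ΣF_y = 0: O_y + T·sin59° − 2100 − 400 = 0 → O_y = 2500 − 1046.15 × 0.857167 = 1603 N.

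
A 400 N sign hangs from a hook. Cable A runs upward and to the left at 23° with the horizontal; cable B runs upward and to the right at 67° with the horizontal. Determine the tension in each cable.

ΣF_x = 0: −T_A·cos23° + T_B·cos67° = 0 → T_B = 2.35585·T_A.
ΣF_y = 0: T_A·sin23° + T_B·sin67° = 400.
Substitute: T_A·(0.390731 + 2.35585·0.920505) = 400 → T_A = 156.293 ≈ 156.3 N.
Then T_B = 2.35585 × 156.293 = 368.2 N.

T_A = 156.3 N, T_B = 368.2 N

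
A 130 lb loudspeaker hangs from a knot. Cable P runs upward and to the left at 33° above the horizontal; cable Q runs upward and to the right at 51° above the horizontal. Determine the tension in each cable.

T_P = 82.26 lb, T_Q = 109.6 lb

ΣF_x = 0: −T_P·cos33° + T_Q·cos51° = 0 → T_Q = 1.33266·T_P.
ΣF_y = 0: T_P·sin33° + T_Q·sin51° = 130.
Substitute: T_P·(0.544639 + 1.33266·0.777146) = 130 → T_P = 82.2623 ≈ 82.26 lb.
Then T_Q = 1.33266 × 82.2623 = 109.6 lb.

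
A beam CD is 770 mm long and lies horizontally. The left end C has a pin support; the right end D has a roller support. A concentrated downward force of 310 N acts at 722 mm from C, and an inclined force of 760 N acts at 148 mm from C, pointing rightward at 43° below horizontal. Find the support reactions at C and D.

C_x = -555.8 N, C_y = 438.0 N, D_y = 390.3 N

Moments about C: D_y·770 − 310·722 − 760·sin43°·148 = 0 → D_y = 300531/770 = 390.3 N.
ΣF_y = 0: C_y + 390.3 − 310 − 760·sin43° = 0 → C_y = 438.0 N.
ΣF_x = 0: C_x + 760·cos43° = 0 → C_x = -555.8 N.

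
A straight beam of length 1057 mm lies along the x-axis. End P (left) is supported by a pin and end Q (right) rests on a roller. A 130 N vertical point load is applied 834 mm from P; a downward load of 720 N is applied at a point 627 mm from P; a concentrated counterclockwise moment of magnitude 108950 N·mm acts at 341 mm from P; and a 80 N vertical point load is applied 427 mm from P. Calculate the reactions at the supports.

Taking moments about P: Q_y·1057 − 130·834 − 720·627 + 108950 − 80·427 = 0 → Q_y = 485070/1057 = 458.912 ≈ 458.9 N.
ΣF_y = 0: P_y + 458.912 − 130 − 720 − 80 = 0 → P_y = 471.1 N.
ΣF_x = 0: no horizontal applied forces, so P_x = 0.

P_x = 0, P_y = 471.1 N, Q_y = 458.9 N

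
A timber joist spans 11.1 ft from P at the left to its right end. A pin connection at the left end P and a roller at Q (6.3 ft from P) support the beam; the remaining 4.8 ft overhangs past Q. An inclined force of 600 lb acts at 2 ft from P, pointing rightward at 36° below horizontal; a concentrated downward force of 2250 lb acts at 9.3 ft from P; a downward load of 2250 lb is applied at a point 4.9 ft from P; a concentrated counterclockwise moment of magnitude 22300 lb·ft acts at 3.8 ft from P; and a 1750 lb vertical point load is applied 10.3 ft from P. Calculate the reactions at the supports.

Taking moments about P: Q_y·6.3 − 600·sin36°·2 − 2250·9.3 − 2250·4.9 + 22300 − 1750·10.3 = 0 → Q_y = 28380.3/6.3 = 4504.81 ≈ 4505 lb.
ΣF_y = 0: P_y + 4504.81 − 600·sin36° − 2250 − 2250 − 1750 = 0 → P_y = 2098 lb.
ΣF_x = 0: P_x + 600·cos36° = 0 → P_x = -485.4 lb.

P_x = -485.4 lb, P_y = 2098 lb, Q_y = 4505 lb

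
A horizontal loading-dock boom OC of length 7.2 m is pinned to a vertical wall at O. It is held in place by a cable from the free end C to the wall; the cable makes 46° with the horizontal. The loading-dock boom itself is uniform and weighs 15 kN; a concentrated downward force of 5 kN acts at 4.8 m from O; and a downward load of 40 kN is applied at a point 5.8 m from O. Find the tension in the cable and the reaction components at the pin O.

ΣM about O: T·sin46°·7.2 − 15·3.6 − 5·4.8 − 40·5.8 = 0 → T = 310/(7.2·0.71934) = 59.8542 ≈ 59.85 kN.
ΣF_x = 0: O_x − T·cos46° = 0 → O_x = 59.8542 × 0.694658 = 41.58 kN.
ΣF_y = 0: O_y + T·sin46° − 15 − 5 − 40 = 0 → O_y = 60 − 59.8542 × 0.71934 = 16.94 kN.

T = 59.85 kN, O_x = 41.58 kN, O_y = 16.94 kN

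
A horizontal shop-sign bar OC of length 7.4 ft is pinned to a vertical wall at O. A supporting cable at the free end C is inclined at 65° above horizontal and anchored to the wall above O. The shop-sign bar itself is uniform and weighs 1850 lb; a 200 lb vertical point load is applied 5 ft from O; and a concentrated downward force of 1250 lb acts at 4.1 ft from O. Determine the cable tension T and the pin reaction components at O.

T = 1934 lb, O_x = 817.3 lb, O_y = 1547 lb

ΣM about O: T·sin65°·7.4 − 1850·3.7 − 200·5 − 1250·4.1 = 0 → T = 12970/(7.4·0.906308) = 1933.89 ≈ 1934 lb.
ΣF_x = 0: O_x − T·cos65° = 0 → O_x = 1933.89 × 0.422618 = 817.3 lb.
ΣF_y = 0: O_y + T·sin65° − 1850 − 200 − 1250 = 0 → O_y = 3300 − 1933.89 × 0.906308 = 1547 lb.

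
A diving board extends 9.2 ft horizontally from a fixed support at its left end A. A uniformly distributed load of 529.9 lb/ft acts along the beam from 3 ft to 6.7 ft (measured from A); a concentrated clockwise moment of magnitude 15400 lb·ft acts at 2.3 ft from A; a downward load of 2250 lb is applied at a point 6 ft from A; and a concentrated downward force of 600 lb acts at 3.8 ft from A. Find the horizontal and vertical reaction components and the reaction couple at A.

Resultant of the distributed load: 529.9 × 3.7 = 1960.63 lb at 4.85 ft from A.
ΣF_x = 0: A_x = 0.
ΣF_y = 0: A_y − 529.9·3.7 − 2250 − 600 = 0 → A_y = 4811 lb.
ΣM about A: M_A − (529.9·3.7)·4.85 − 15400 − 2250·6 − 600·3.8 = 0 → M_A = 40690 lb·ft.

A_x = 0, A_y = 4811 lb, M_A = 40690 lb·ft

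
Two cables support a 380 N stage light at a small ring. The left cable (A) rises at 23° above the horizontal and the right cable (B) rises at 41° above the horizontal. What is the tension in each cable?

ΣF_x = 0: −T_A·cos23° + T_B·cos41° = 0 → T_B = 1.21968·T_A.
ΣF_y = 0: T_A·sin23° + T_B·sin41° = 380.
Substitute: T_A·(0.390731 + 1.21968·0.656059) = 380 → T_A = 319.083 ≈ 319.1 N.
Then T_B = 1.21968 × 319.083 = 389.2 N.

T_A = 319.1 N, T_B = 389.2 N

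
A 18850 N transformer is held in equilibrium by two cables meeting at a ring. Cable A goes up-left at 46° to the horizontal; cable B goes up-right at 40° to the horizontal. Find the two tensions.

ΣF_x = 0: −T_A·cos46° + T_B·cos40° = 0 → T_B = 0.906812·T_A.
ΣF_y = 0: T_A·sin46° + T_B·sin40° = 18850.
Substitute: T_A·(0.71934 + 0.906812·0.642788) = 18850 → T_A = 14475.2 ≈ 14480 N.
Then T_B = 0.906812 × 14475.2 = 13130 N.

T_A = 14480 N, T_B = 13130 N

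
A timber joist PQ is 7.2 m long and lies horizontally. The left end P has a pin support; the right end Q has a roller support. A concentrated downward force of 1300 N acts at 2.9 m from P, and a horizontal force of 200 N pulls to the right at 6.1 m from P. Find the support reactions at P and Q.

ΣM about P: Q_y·7.2 − 1300·2.9 = 0 → Q_y = 3770/7.2 = 523.611 ≈ 523.6 N.
ΣF_y = 0: P_y + 523.611 − 1300 = 0 → P_y = 776.4 N.
ΣF_x = 0: P_x + 200 = 0 → P_x = -200.0 N.

P_x = -200.0 N, P_y = 776.4 N, Q_y = 523.6 N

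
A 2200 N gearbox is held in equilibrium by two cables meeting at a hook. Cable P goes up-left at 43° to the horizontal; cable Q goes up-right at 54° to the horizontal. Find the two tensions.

ΣF_x = 0: −T_P·cos43° + T_Q·cos54° = 0 → T_Q = 1.24425·T_P.
ΣF_y = 0: T_P·sin43° + T_Q·sin54° = 2200.
Substitute: T_P·(0.681998 + 1.24425·0.809017) = 2200 → T_P = 1302.84 ≈ 1303 N.
Then T_Q = 1.24425 × 1302.84 = 1621 N.

T_P = 1303 N, T_Q = 1621 N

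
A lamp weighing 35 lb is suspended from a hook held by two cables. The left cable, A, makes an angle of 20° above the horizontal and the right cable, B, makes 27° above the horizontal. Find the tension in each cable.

ΣF_x = 0: −T_A·cos20° + T_B·cos27° = 0 → T_B = 1.05464·T_A.
ΣF_y = 0: T_A·sin20° + T_B·sin27° = 35.
Substitute: T_A·(0.34202 + 1.05464·0.45399) = 35 → T_A = 42.6405 ≈ 42.64 lb.
Then T_B = 1.05464 × 42.6405 = 44.97 lb.

T_A = 42.64 lb, T_B = 44.97 lb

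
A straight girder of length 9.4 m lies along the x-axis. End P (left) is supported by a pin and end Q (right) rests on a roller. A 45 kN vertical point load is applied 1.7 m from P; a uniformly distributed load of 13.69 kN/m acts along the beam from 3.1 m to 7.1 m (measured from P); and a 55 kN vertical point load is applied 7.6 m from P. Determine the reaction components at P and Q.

P_x = 0, P_y = 72.44 kN, Q_y = 82.32 kN

Resultant of the distributed load: 13.69 × 4 = 54.76 kN at 5.1 m from P.
Taking moments about P: Q_y·9.4 − 45·1.7 − (13.69·4)·5.1 − 55·7.6 = 0 → Q_y = 773.776/9.4 = 82.3166 ≈ 82.32 kN.
ΣF_y = 0: P_y + 82.3166 − 45 − 13.69·4 − 55 = 0 → P_y = 72.44 kN.
ΣF_x = 0: no horizontal applied forces, so P_x = 0.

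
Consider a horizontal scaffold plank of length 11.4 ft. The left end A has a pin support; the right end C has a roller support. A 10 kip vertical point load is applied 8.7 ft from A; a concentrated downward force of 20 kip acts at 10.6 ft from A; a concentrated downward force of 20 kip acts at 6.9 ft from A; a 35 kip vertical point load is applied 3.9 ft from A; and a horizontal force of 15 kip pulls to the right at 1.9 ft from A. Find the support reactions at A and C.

ΣM about A: C_y·11.4 − 10·8.7 − 20·10.6 − 20·6.9 − 35·3.9 = 0 → C_y = 573.5/11.4 = 50.307 ≈ 50.31 kip.
ΣF_y = 0: A_y + 50.307 − 10 − 20 − 20 − 35 = 0 → A_y = 34.69 kip.
ΣF_x = 0: A_x + 15 = 0 → A_x = -15.00 kip.

A_x = -15.00 kip, A_y = 34.69 kip, C_y = 50.31 kip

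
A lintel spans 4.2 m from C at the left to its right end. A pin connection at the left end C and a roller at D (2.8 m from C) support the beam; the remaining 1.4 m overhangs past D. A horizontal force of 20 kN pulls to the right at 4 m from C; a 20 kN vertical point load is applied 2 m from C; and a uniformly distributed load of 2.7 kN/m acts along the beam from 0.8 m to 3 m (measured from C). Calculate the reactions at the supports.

C_x = -20.00 kN, C_y = 7.624 kN, D_y = 18.32 kN

Resultant of the distributed load: 2.7 × 2.2 = 5.94 kN at 1.9 m from C.
Taking moments about C: D_y·2.8 − 20·2 − (2.7·2.2)·1.9 = 0 → D_y = 51.286/2.8 = 18.3164 ≈ 18.32 kN.
ΣF_y = 0: C_y + 18.3164 − 20 − 2.7·2.2 = 0 → C_y = 7.624 kN.
ΣF_x = 0: C_x + 20 = 0 → C_x = -20.00 kN.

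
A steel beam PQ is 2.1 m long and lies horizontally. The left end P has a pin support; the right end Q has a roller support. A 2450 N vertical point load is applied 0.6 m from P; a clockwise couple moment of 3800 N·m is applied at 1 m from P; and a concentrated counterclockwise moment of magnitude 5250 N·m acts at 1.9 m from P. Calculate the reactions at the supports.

Moments about P: Q_y·2.1 − 2450·0.6 − 3800 + 5250 = 0 → Q_y = 20/2.1 = 9.52381 ≈ 9.524 N.
ΣF_y = 0: P_y + 9.52381 − 2450 = 0 → P_y = 2440 N.
ΣF_x = 0: no horizontal applied forces, so P_x = 0.

P_x = 0, P_y = 2440 N, Q_y = 9.524 N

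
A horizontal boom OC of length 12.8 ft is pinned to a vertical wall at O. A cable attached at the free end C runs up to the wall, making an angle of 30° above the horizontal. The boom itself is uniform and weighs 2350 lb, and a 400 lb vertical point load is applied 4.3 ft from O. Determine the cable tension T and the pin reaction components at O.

T = 2619 lb, O_x = 2268 lb, O_y = 1441 lb

ΣM about O: T·sin30°·12.8 − 2350·6.4 − 400·4.3 = 0 → T = 16760/(12.8·0.5) = 2618.75 ≈ 2619 lb.
ΣF_x = 0: O_x − T·cos30° = 0 → O_x = 2618.75 × 0.866025 = 2268 lb.
ΣF_y = 0: O_y + T·sin30° − 2350 − 400 = 0 → O_y = 2750 − 2618.75 × 0.5 = 1441 lb.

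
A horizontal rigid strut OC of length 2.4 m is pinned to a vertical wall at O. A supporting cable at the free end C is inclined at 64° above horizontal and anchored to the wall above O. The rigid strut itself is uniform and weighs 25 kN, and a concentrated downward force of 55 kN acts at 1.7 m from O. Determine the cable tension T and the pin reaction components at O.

ΣM about O: T·sin64°·2.4 − 25·1.2 − 55·1.7 = 0 → T = 123.5/(2.4·0.898794) = 57.2526 ≈ 57.25 kN.
ΣF_x = 0: O_x − T·cos64° = 0 → O_x = 57.2526 × 0.438371 = 25.10 kN.
ΣF_y = 0: O_y + T·sin64° − 25 − 55 = 0 → O_y = 80 − 57.2526 × 0.898794 = 28.54 kN.

T = 57.25 kN, O_x = 25.10 kN, O_y = 28.54 kN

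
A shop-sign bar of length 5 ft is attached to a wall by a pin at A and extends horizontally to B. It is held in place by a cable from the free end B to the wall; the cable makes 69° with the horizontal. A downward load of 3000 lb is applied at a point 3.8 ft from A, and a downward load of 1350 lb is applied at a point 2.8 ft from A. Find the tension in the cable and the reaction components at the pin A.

T = 3252 lb, A_x = 1165 lb, A_y = 1314 lb

ΣM about A: T·sin69°·5 − 3000·3.8 − 1350·2.8 = 0 → T = 15180/(5·0.93358) = 3252 lb.
ΣF_x = 0: A_x − T·cos69° = 0 → A_x = 3252 × 0.358368 = 1165 lb.
ΣF_y = 0: A_y + T·sin69° − 3000 − 1350 = 0 → A_y = 4350 − 3252 × 0.93358 = 1314 lb.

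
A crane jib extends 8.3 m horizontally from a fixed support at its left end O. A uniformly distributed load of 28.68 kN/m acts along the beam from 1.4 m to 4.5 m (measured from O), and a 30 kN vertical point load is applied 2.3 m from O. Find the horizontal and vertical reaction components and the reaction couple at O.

Resultant of the distributed load: 28.68 × 3.1 = 88.908 kN at 2.95 m from O.
ΣF_x = 0: O_x = 0.
ΣF_y = 0: O_y − 28.68·3.1 − 30 = 0 → O_y = 118.9 kN.
ΣM about O: M_O − (28.68·3.1)·2.95 − 30·2.3 = 0 → M_O = 331.3 kN·m.

O_x = 0, O_y = 118.9 kN, M_O = 331.3 kN·m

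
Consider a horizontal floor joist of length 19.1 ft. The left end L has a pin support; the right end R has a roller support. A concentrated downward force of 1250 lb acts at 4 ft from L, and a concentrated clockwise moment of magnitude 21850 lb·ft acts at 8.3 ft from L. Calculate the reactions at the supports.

L_x = 0, L_y = -155.8 lb, R_y = 1406 lb

Taking moments about L: R_y·19.1 − 1250·4 − 21850 = 0 → R_y = 26850/19.1 = 1405.76 ≈ 1406 lb.
ΣF_y = 0: L_y + 1405.76 − 1250 = 0 → L_y = -155.8 lb.
ΣF_x = 0: no horizontal applied forces, so L_x = 0.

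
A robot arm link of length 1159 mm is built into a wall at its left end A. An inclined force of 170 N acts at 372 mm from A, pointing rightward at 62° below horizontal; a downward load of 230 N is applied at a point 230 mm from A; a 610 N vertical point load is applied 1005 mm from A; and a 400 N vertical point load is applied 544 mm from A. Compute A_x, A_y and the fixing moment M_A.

ΣF_x = 0: A_x + 170·cos62° = 0 → A_x = -79.81 N.
ΣF_y = 0: A_y − 170·sin62° − 230 − 610 − 400 = 0 → A_y = 1390 N.
ΣM about A: M_A − 170·sin62°·372 − 230·230 − 610·1005 − 400·544 = 0 → M_A = 939400 N·mm.

A_x = -79.81 N, A_y = 1390 N, M_A = 939400 N·mm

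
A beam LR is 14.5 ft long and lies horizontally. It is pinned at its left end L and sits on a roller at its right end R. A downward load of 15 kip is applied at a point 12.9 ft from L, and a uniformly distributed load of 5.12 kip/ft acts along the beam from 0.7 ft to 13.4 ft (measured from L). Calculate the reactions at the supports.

Resultant of the distributed load: 5.12 × 12.7 = 65.024 kip at 7.05 ft from L.
Moments about L: R_y·14.5 − 15·12.9 − (5.12·12.7)·7.05 = 0 → R_y = 651.9192/14.5 = 44.9599 ≈ 44.96 kip.
ΣF_y = 0: L_y + 44.9599 − 15 − 5.12·12.7 = 0 → L_y = 35.06 kip.
ΣF_x = 0: no horizontal applied forces, so L_x = 0.

L_x = 0, L_y = 35.06 kip, R_y = 44.96 kip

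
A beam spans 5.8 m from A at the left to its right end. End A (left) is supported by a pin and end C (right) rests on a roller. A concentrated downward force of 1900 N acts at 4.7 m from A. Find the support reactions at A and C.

Taking moments about A: C_y·5.8 − 1900·4.7 = 0 → C_y = 8930/5.8 = 1539.66 ≈ 1540 N.
ΣF_y = 0: A_y + 1539.66 − 1900 = 0 → A_y = 360.3 N.
ΣF_x = 0: no horizontal applied forces, so A_x = 0.

A_x = 0, A_y = 360.3 N, C_y = 1540 N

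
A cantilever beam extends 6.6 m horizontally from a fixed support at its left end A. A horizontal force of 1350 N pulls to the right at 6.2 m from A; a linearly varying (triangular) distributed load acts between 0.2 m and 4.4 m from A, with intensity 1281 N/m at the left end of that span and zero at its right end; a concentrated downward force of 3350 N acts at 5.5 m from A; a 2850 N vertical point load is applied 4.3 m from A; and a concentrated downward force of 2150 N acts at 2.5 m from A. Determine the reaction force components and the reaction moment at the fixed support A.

A_x = -1350 N, A_y = 11040 N, M_A = 40360 N·m

Resultant of the triangular load: ½ × 1281 × 4.2 = 2690.1 N, acting at 1.6 m from A (one-third of the span from the peak).
ΣF_x = 0: A_x + 1350 = 0 → A_x = -1350 N.
ΣF_y = 0: A_y − ½·1281·4.2 − 3350 − 2850 − 2150 = 0 → A_y = 11040 N.
ΣM about A: M_A − (½·1281·4.2)·1.6 − 3350·5.5 − 2850·4.3 − 2150·2.5 = 0 → M_A = 40360 N·m.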